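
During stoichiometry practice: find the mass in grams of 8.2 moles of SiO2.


M(SiO2) = 60.09 g/mol
mass = n × M = 8.2 × 60.09 = 492.74 g

492.74 g


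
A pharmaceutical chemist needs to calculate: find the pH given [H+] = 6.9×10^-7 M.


pH = -log10([H+]) = -log10(6.9×10^-7)
= 7 - log10(6.9)
= 7 - 0.84
= 6.16

6.16


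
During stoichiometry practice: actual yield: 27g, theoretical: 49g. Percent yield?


% yield = actual/theoretical × 100
= 27/49 × 100
= 55.1%

55.1%


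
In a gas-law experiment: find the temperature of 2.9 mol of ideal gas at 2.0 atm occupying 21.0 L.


PV = nRT  (R = 0.08206 L·atm/(mol·K))
T = PV/(nR) = 2.0×21.0/(2.9×0.08206)
= 42.00/0.237974
= 176.49 K

176.49 K


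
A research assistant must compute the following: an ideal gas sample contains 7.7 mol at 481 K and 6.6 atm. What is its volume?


PV = nRT  (R = 0.08206 L·atm/(mol·K))
V = nRT/P = 7.7×0.08206×481/6.6
= 46.049 L

46.049 L


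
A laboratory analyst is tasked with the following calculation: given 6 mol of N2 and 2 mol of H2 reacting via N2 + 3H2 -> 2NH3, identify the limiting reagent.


Mole ratio available / coefficient:
  N2: 6/1 = 6.000
  H2: 2/3 = 0.667
Smaller ratio is limiting.

H2


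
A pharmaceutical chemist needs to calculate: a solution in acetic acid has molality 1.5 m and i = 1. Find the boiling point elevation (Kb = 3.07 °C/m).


ΔTb = Kb × m × i
= 3.07 × 1.5 × 1
= 4.605 °C

4.605 °C


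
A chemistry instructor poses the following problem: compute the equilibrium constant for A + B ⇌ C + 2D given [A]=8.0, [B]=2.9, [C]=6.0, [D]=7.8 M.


Kc = [C][D]^2/([A][B])
= (6.0^1 × 7.8^2)/(8.0^1 × 2.9^1)
= 365.04/23.2
= 15.73

15.73


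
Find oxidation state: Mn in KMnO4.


(+1) + x + 4(-2) = 0, so x = +7
Oxidation number: +7

+7


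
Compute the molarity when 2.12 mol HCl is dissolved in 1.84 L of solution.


M = n/V = 2.12/1.84 = 1.152 mol/L

1.152 M


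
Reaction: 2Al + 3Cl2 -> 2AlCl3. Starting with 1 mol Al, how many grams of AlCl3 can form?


Mole ratio AlCl3:Al = 2:2
n(AlCl3) = 1 × 2/2 = 1.000 mol
mass = 1.000 × 133.33 = 133.33 g

133.33 g


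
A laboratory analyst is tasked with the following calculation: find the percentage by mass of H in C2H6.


M(C2H6) = 2×12.01 + 6×1.008 = 30.068 g/mol
Mass of H = 6 × 1.008 = 6.048 g/mol
% H = 6.048/30.068 × 100 = 20.11%

20.11%


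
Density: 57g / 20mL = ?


ρ = mass/volume
= 57/20
= 2.85 g/mL

2.85 g/mL


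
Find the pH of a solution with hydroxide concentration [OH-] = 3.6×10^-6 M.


pOH = -log10([OH-]) = -log10(3.6×10^-6)
= 6 - log10(3.6) = 5.44
pH = 14 - pOH = 14 - 5.44 = 8.56

8.56


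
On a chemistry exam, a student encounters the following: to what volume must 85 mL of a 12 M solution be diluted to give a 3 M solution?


C1V1 = C2V2
12 × 85 = 3 × V2
V2 = 1020/3 = 340.0 mL

340.0 mL


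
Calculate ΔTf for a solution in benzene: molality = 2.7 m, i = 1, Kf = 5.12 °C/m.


ΔTf = Kf × m × i
= 5.12 × 2.7 × 1
= 13.824 °C

13.824 °C


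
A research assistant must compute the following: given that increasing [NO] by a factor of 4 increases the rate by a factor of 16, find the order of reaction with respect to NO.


rate ∝ [NO]^n
4^n = 16 → n = 2
Order in NO: 2

2


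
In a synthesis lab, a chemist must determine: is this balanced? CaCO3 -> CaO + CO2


Equation: CaCO3 -> CaO + CO2
Check atoms: C: 1=1, Ca: 1=1, O: 3=3
Balanced

Yes, balanced


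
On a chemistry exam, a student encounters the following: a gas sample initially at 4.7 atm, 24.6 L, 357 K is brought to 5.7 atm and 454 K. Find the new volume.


P1V1/T1 = P2V2/T2
V2 = P1V1T2/(T1P2)
= 4.7×24.6×454/(357×5.7)
= 25.796 L

25.796 L


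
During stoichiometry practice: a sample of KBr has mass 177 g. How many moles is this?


M(KBr) = 119.0 g/mol
n = mass/M = 177/119.0 = 1.4874 mol

1.4874 mol


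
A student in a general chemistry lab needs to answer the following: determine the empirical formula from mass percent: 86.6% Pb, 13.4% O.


Assume 100 g sample. Moles of each element:
  Pb: 86.6/207.2 = 0.418 mol
  O: 13.4/16.0 = 0.838 mol
Divide by smallest (0.418):
  Pb: 0.418/0.418 = 1.0
  O: 0.838/0.418 = 2.0
Empirical formula: PbO2

PbO2


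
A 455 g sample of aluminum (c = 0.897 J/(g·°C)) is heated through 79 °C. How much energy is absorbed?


q = mcΔT = 455 × 0.897 × 79
= 32242.67 J

32242.67 J


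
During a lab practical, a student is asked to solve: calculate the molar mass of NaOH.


M(NaOH) = 1×22.99 + 1×16.0 + 1×1.008
= 22.99 + 16.0 + 1.01
= 40.0 g/mol

40.0 g/mol


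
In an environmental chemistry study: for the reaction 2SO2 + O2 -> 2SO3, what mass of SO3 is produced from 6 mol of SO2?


Mole ratio SO3:SO2 = 2:2
n(SO3) = 6 × 2/2 = 6.000 mol
mass = 6.000 × 80.07 = 480.42 g

480.42 g


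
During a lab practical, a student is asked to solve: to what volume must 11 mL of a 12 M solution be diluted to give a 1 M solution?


C1V1 = C2V2
12 × 11 = 1 × V2
V2 = 132/1 = 132.0 mL

132.0 mL


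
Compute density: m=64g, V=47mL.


ρ = mass/volume
= 64/47
= 1.362 g/mL

1.362 g/mL


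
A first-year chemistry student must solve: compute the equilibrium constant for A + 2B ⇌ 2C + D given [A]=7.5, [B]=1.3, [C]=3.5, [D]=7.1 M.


Kc = [C]^2[D]/([A][B]^2)
= (3.5^2 × 7.1^1)/(7.5^1 × 1.3^2)
= 86.975/12.675
= 6.862

6.862


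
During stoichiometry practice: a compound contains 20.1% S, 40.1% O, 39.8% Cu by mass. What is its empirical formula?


Assume 100 g sample. Moles of each element:
  S: 20.1/32.07 = 0.627 mol
  O: 40.1/16.0 = 2.506 mol
  Cu: 39.8/63.55 = 0.626 mol
Divide by smallest (0.626):
  S: 0.627/0.626 = 1.0
  O: 2.506/0.626 = 4.0
  Cu: 0.626/0.626 = 1.0
Empirical formula: CuSO4

CuSO4


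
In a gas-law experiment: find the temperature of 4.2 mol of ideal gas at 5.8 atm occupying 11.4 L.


PV = nRT  (R = 0.08206 L·atm/(mol·K))
T = PV/(nR) = 5.8×11.4/(4.2×0.08206)
= 66.12/0.344652
= 191.85 K

191.85 K


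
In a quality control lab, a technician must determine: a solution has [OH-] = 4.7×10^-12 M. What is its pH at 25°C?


pOH = -log10([OH-]) = -log10(4.7×10^-12)
= 12 - log10(4.7) = 11.33
pH = 14 - pOH = 14 - 11.33 = 2.67

2.67


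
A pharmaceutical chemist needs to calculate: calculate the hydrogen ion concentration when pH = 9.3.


[H+] = 10^(-pH) = 10^(-9.3)
= 5.01×10^-10 M

5.01×10^-10 M


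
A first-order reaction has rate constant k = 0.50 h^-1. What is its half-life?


t½ = ln2/k = 0.693147/(0.50 h^-1)
= 1.386 h

1.386 h


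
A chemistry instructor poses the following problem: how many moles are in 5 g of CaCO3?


M(CaCO3) = 100.09 g/mol
n = mass/M = 5/100.09 = 0.05 mol

0.05 mol


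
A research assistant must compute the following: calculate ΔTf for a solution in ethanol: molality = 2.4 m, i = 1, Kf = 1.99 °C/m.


ΔTf = Kf × m × i
= 1.99 × 2.4 × 1
= 4.776 °C

4.776 °C


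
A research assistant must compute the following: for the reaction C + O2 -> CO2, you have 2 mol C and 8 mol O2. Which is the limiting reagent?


Mole ratio available / coefficient:
  C: 2/1 = 2.000
  O2: 8/1 = 8.000
Smaller ratio is limiting.

C


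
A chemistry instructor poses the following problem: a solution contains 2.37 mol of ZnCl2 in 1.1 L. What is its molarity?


M = n/V = 2.37/1.1 = 2.155 mol/L

2.155 M


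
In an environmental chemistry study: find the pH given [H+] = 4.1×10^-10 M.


pH = -log10([H+]) = -log10(4.1×10^-10)
= 10 - log10(4.1)
= 10 - 0.61
= 9.39

9.39


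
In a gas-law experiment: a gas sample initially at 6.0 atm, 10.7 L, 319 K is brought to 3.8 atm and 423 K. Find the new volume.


P1V1/T1 = P2V2/T2
V2 = P1V1T2/(T1P2)
= 6.0×10.7×423/(319×3.8)
= 22.403 L

22.403 L


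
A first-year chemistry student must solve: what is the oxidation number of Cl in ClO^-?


x + (-2) = -1, so x = +1
Oxidation number: +1

+1


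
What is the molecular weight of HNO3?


M(HNO3) = 1×1.008 + 1×14.01 + 3×16.0
= 1.01 + 14.01 + 48.0
= 63.02 g/mol

63.02 g/mol


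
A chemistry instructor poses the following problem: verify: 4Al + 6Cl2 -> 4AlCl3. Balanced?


Equation: 4Al + 6Cl2 -> 4AlCl3
Check atoms: Al: 4=4, Cl: 12=12
Balanced

Yes, balanced


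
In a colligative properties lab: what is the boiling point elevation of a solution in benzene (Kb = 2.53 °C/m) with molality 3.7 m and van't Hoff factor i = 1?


ΔTb = Kb × m × i
= 2.53 × 3.7 × 1
= 9.361 °C

9.361 °C


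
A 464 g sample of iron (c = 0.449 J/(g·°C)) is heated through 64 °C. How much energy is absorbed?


q = mcΔT = 464 × 0.449 × 64
= 13333.50 J

13333.50 J


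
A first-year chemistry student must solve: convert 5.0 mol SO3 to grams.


M(SO3) = 80.07 g/mol
mass = n × M = 5.0 × 80.07 = 400.35 g

400.35 g


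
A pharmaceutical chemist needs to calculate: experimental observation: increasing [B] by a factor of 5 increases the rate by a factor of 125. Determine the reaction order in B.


rate ∝ [B]^n
5^n = 125 → n = 3
Order in B: 3

3


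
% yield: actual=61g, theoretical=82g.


% yield = actual/theoretical × 100
= 61/82 × 100
= 74.39%

74.39%


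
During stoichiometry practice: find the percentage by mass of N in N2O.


M(N2O) = 2×14.01 + 1×16.0 = 44.02 g/mol
Mass of N = 2 × 14.01 = 28.02 g/mol
% N = 28.02/44.02 × 100 = 63.65%

63.65%


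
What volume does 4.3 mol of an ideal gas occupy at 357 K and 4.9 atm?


PV = nRT  (R = 0.08206 L·atm/(mol·K))
V = nRT/P = 4.3×0.08206×357/4.9
= 25.708 L

25.708 L


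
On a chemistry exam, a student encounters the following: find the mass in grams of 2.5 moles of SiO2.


M(SiO2) = 60.09 g/mol
mass = n × M = 2.5 × 60.09 = 150.23 g

150.23 g


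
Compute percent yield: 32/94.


% yield = actual/theoretical × 100
= 32/94 × 100
= 34.04%

34.04%


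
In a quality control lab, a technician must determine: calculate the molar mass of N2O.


M(N2O) = 2×14.01 + 1×16.0
= 28.02 + 16.0
= 44.02 g/mol

44.02 g/mol


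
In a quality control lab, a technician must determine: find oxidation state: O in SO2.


O is usually -2
Oxidation number: -2

-2


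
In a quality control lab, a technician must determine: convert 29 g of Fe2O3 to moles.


M(Fe2O3) = 159.7 g/mol
n = mass/M = 29/159.7 = 0.1816 mol

0.1816 mol


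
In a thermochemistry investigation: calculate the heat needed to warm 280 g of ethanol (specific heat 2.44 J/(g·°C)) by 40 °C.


q = mcΔT = 280 × 2.44 × 40
= 27328.00 J

27328.00 J


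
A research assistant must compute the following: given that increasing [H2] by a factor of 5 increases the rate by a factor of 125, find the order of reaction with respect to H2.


rate ∝ [H2]^n
5^n = 125 → n = 3
Order in H2: 3

3


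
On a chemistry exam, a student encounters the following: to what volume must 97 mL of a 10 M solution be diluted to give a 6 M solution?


C1V1 = C2V2
10 × 97 = 6 × V2
V2 = 970/6 = 161.67 mL

161.67 mL


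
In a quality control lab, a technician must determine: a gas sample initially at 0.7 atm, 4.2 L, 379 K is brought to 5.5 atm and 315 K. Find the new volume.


P1V1/T1 = P2V2/T2
V2 = P1V1T2/(T1P2)
= 0.7×4.2×315/(379×5.5)
= 0.444 L

0.444 L


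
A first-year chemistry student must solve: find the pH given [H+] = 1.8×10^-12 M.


pH = -log10([H+]) = -log10(1.8×10^-12)
= 12 - log10(1.8)
= 12 - 0.26
= 11.74

11.74


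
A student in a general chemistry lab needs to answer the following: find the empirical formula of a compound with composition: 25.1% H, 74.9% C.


Assume 100 g sample. Moles of each element:
  H: 25.1/1.008 = 24.901 mol
  C: 74.9/12.01 = 6.236 mol
Divide by smallest (6.236):
  H: 24.901/6.236 = 3.99
  C: 6.236/6.236 = 1.0
Empirical formula: CH4

CH4


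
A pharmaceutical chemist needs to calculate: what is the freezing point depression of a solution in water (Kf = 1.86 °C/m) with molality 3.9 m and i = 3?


ΔTf = Kf × m × i
= 1.86 × 3.9 × 3
= 21.762 °C

21.762 °C


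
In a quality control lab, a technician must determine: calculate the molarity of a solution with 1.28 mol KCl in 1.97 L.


M = n/V = 1.28/1.97 = 0.650 mol/L

0.650 M


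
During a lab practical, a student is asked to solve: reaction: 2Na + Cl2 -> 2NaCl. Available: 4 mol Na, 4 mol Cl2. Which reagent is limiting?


Mole ratio available / coefficient:
  Na: 4/2 = 2.000
  Cl2: 4/1 = 4.000
Smaller ratio is limiting.

Na


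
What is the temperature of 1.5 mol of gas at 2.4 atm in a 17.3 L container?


PV = nRT  (R = 0.08206 L·atm/(mol·K))
T = PV/(nR) = 2.4×17.3/(1.5×0.08206)
= 41.52/0.123090
= 337.31 K

337.31 K


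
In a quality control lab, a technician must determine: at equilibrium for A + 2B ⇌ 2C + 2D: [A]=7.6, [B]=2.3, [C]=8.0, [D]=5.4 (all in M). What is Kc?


Kc = [C]^2[D]^2/([A][B]^2)
= (8.0^2 × 5.4^2)/(7.6^1 × 2.3^2)
= 1866.24/40.204
= 46.42

46.42


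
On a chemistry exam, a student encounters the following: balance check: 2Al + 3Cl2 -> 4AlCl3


Equation: 2Al + 3Cl2 -> 4AlCl3
Check atoms: Al: 2≠4, Cl: 6≠12
Not balanced

No, not balanced


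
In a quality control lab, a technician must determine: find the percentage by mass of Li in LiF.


M(LiF) = 1×6.94 + 1×19.0 = 25.94 g/mol
Mass of Li = 1 × 6.94 = 6.94 g/mol
% Li = 6.94/25.94 × 100 = 26.75%

26.75%


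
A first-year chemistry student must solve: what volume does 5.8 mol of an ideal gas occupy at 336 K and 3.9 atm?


PV = nRT  (R = 0.08206 L·atm/(mol·K))
V = nRT/P = 5.8×0.08206×336/3.9
= 41.005 L

41.005 L


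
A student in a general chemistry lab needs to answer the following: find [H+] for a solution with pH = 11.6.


[H+] = 10^(-pH) = 10^(-11.6)
= 2.51×10^-12 M

2.51×10^-12 M


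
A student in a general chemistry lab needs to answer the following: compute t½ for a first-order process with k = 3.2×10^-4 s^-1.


t½ = ln2/k = 0.693147/(3.2×10^-4 s^-1)
= 2166 s

2166 s


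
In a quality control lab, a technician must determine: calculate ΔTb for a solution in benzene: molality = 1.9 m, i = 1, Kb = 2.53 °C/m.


ΔTb = Kb × m × i
= 2.53 × 1.9 × 1
= 4.807 °C

4.807 °C


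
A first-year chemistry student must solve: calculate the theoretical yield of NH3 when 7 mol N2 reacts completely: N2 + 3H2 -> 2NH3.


Mole ratio NH3:N2 = 2:1
n(NH3) = 7 × 2/1 = 14.000 mol
mass = 14.000 × 17.03 = 238.42 g

238.42 g


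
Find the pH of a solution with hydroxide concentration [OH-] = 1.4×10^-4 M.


pOH = -log10([OH-]) = -log10(1.4×10^-4)
= 4 - log10(1.4) = 3.85
pH = 14 - pOH = 14 - 3.85 = 10.15

10.15


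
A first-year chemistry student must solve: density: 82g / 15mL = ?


ρ = mass/volume
= 82/15
= 5.467 g/mL

5.467 g/mL


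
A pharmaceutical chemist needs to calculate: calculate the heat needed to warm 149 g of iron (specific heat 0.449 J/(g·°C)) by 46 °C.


q = mcΔT = 149 × 0.449 × 46
= 3077.45 J

3077.45 J


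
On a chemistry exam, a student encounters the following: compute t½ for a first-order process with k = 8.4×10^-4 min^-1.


t½ = ln2/k = 0.693147/(8.4×10^-4 min^-1)
= 825.2 min

825.2 min


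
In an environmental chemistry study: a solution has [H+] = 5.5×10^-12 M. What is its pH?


pH = -log10([H+]) = -log10(5.5×10^-12)
= 12 - log10(5.5)
= 12 - 0.74
= 11.26

11.26


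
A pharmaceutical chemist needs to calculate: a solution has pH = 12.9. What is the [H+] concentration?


[H+] = 10^(-pH) = 10^(-12.9)
= 1.26×10^-13 M

1.26×10^-13 M


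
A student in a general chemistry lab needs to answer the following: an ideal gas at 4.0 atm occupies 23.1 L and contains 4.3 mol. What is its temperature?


PV = nRT  (R = 0.08206 L·atm/(mol·K))
T = PV/(nR) = 4.0×23.1/(4.3×0.08206)
= 92.40/0.352858
= 261.86 K

261.86 K


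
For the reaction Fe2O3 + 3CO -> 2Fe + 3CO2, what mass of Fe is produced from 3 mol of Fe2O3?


Mole ratio Fe:Fe2O3 = 2:1
n(Fe) = 3 × 2/1 = 6.000 mol
mass = 6.000 × 55.85 = 335.1 g

335.1 g


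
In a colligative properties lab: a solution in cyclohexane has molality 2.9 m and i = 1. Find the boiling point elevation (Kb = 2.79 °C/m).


ΔTb = Kb × m × i
= 2.79 × 2.9 × 1
= 8.091 °C

8.091 °C


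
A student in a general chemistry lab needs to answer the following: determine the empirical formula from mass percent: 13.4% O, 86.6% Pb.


Assume 100 g sample. Moles of each element:
  O: 13.4/16.0 = 0.838 mol
  Pb: 86.6/207.2 = 0.418 mol
Divide by smallest (0.418):
  O: 0.838/0.418 = 2.0
  Pb: 0.418/0.418 = 1.0
Empirical formula: PbO2

PbO2


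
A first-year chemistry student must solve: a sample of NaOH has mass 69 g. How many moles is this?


M(NaOH) = 40.0 g/mol
n = mass/M = 69/40.0 = 1.725 mol

1.725 mol


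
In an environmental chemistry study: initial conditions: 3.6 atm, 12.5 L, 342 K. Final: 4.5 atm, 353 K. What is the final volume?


P1V1/T1 = P2V2/T2
V2 = P1V1T2/(T1P2)
= 3.6×12.5×353/(342×4.5)
= 10.322 L

10.322 L


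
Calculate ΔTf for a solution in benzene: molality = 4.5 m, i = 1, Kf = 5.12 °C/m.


ΔTf = Kf × m × i
= 5.12 × 4.5 × 1
= 23.04 °C

23.04 °C


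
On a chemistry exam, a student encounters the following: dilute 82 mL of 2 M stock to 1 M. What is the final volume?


C1V1 = C2V2
2 × 82 = 1 × V2
V2 = 164/1 = 164.0 mL

164.0 mL


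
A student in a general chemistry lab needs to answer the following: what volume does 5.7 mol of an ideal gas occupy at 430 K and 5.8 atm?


PV = nRT  (R = 0.08206 L·atm/(mol·K))
V = nRT/P = 5.7×0.08206×430/5.8
= 34.677 L

34.677 L


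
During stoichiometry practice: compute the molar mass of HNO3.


M(HNO3) = 1×1.008 + 1×14.01 + 3×16.0
= 1.01 + 14.01 + 48.0
= 63.02 g/mol

63.02 g/mol


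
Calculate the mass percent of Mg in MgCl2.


M(MgCl2) = 1×24.31 + 2×35.45 = 95.21 g/mol
Mass of Mg = 1 × 24.31 = 24.31 g/mol
% Mg = 24.31/95.21 × 100 = 25.53%

25.53%


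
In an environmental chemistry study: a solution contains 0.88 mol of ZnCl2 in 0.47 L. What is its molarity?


M = n/V = 0.88/0.47 = 1.872 mol/L

1.872 M


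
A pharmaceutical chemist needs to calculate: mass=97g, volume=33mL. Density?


ρ = mass/volume
= 97/33
= 2.939 g/mL

2.939 g/mL


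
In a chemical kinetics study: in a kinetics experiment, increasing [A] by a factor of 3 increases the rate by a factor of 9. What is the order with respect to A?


rate ∝ [A]^n
3^n = 9 → n = 2
Order in A: 2

2


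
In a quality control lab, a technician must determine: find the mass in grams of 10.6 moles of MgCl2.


M(MgCl2) = 95.21 g/mol
mass = n × M = 10.6 × 95.21 = 1009.23 g

1009.23 g


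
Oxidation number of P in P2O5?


2x + 5(-2) = 0, so x = +5
Oxidation number: +5

+5


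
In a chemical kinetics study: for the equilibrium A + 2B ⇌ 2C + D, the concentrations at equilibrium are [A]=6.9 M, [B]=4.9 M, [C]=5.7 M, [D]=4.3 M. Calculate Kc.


Kc = [C]^2[D]/([A][B]^2)
= (5.7^2 × 4.3^1)/(6.9^1 × 4.9^2)
= 139.707/165.669
= 0.8433

0.8433


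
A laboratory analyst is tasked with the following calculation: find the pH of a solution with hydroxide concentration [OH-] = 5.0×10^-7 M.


pOH = -log10([OH-]) = -log10(5.0×10^-7)
= 7 - log10(5.0) = 6.3
pH = 14 - pOH = 14 - 6.3 = 7.7

7.7


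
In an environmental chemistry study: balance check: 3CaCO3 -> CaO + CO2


Equation: 3CaCO3 -> CaO + CO2
Check atoms: C: 3≠1, Ca: 3≠1, O: 9≠3
Not balanced

No, not balanced


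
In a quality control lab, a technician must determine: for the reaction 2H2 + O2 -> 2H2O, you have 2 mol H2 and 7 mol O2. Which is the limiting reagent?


Mole ratio available / coefficient:
  H2: 2/2 = 1.000
  O2: 7/1 = 7.000
Smaller ratio is limiting.

H2


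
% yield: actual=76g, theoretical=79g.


% yield = actual/theoretical × 100
= 76/79 × 100
= 96.2%

96.2%


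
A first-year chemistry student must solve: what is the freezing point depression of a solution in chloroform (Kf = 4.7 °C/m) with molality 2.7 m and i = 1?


ΔTf = Kf × m × i
= 4.7 × 2.7 × 1
= 12.69 °C

12.69 °C


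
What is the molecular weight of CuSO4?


M(CuSO4) = 1×63.55 + 1×32.07 + 4×16.0
= 63.55 + 32.07 + 64.0
= 159.62 g/mol

159.62 g/mol


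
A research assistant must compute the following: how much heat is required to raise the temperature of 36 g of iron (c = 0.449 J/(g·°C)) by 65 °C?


q = mcΔT = 36 × 0.449 × 65
= 1050.66 J

1050.66 J


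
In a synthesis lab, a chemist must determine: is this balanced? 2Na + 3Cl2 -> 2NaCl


Equation: 2Na + 3Cl2 -> 2NaCl
Check atoms: Cl: 6≠2, Na: 2=2
Not balanced

No, not balanced


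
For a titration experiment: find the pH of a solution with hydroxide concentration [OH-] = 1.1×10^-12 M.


pOH = -log10([OH-]) = -log10(1.1×10^-12)
= 12 - log10(1.1) = 11.96
pH = 14 - pOH = 14 - 11.96 = 2.04

2.04


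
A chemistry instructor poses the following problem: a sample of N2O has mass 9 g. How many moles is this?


M(N2O) = 44.02 g/mol
n = mass/M = 9/44.02 = 0.2045 mol

0.2045 mol


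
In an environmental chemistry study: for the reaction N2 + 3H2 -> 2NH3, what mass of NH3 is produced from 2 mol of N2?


Mole ratio NH3:N2 = 2:1
n(NH3) = 2 × 2/1 = 4.000 mol
mass = 4.000 × 17.03 = 68.12 g

68.12 g


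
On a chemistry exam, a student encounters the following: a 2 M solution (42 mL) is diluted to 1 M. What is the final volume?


C1V1 = C2V2
2 × 42 = 1 × V2
V2 = 84/1 = 84.0 mL

84.0 mL


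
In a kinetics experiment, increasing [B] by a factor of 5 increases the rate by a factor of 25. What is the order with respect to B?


rate ∝ [B]^n
5^n = 25 → n = 2
Order in B: 2

2


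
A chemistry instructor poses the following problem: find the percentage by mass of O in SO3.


M(SO3) = 1×32.07 + 3×16.0 = 80.07 g/mol
Mass of O = 3 × 16.0 = 48.00 g/mol
% O = 48.00/80.07 × 100 = 59.95%

59.95%


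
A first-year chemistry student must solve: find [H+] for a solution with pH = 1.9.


[H+] = 10^(-pH) = 10^(-1.9)
= 1.26×10^-2 M

1.26×10^-2 M


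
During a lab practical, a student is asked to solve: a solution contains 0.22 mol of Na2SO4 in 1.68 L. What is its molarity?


M = n/V = 0.22/1.68 = 0.131 mol/L

0.131 M


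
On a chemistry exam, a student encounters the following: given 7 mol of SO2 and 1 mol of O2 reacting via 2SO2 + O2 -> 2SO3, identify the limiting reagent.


Mole ratio available / coefficient:
  SO2: 7/2 = 3.500
  O2: 1/1 = 1.000
Smaller ratio is limiting.

O2


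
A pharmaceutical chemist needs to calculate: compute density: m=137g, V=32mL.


ρ = mass/volume
= 137/32
= 4.281 g/mL

4.281 g/mL


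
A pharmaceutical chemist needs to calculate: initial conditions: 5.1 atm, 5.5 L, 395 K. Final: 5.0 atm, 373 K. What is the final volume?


P1V1/T1 = P2V2/T2
V2 = P1V1T2/(T1P2)
= 5.1×5.5×373/(395×5.0)
= 5.298 L

5.298 L


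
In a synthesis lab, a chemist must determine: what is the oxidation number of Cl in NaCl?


halide: -1
Oxidation number: -1

-1


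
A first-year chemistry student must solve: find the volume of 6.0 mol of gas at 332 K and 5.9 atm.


PV = nRT  (R = 0.08206 L·atm/(mol·K))
V = nRT/P = 6.0×0.08206×332/5.9
= 27.706 L

27.706 L


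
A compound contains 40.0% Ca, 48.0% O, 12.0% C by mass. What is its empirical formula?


Assume 100 g sample. Moles of each element:
  Ca: 40.0/40.08 = 0.998 mol
  O: 48.0/16.0 = 3.0 mol
  C: 12.0/12.01 = 0.999 mol
Divide by smallest (0.998):
  Ca: 0.998/0.998 = 1.0
  O: 3.0/0.998 = 3.01
  C: 0.999/0.998 = 1.0
Empirical formula: CaCO3

CaCO3


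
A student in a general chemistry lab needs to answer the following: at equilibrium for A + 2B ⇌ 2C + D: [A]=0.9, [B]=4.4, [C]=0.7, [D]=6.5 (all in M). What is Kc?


Kc = [C]^2[D]/([A][B]^2)
= (0.7^2 × 6.5^1)/(0.9^1 × 4.4^2)
= 3.185/17.424
= 0.1828

0.1828


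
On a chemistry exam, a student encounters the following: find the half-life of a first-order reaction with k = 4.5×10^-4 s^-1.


t½ = ln2/k = 0.693147/(4.5×10^-4 s^-1)
= 1540 s

1540 s


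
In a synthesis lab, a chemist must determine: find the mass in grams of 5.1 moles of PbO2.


M(PbO2) = 239.2 g/mol
mass = n × M = 5.1 × 239.2 = 1219.92 g

1219.92 g


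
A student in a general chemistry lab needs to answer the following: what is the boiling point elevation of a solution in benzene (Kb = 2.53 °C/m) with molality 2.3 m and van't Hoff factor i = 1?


ΔTb = Kb × m × i
= 2.53 × 2.3 × 1
= 5.819 °C

5.819 °C


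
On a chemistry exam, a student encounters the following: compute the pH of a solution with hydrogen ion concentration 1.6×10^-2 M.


pH = -log10([H+]) = -log10(1.6×10^-2)
= 2 - log10(1.6)
= 2 - 0.2
= 1.8

1.8


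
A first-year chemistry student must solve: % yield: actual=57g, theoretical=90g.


% yield = actual/theoretical × 100
= 57/90 × 100
= 63.33%

63.33%


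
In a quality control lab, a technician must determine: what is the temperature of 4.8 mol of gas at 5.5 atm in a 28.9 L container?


PV = nRT  (R = 0.08206 L·atm/(mol·K))
T = PV/(nR) = 5.5×28.9/(4.8×0.08206)
= 158.95/0.393888
= 403.54 K

403.54 K


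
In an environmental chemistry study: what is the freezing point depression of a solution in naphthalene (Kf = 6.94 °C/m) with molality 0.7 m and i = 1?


ΔTf = Kf × m × i
= 6.94 × 0.7 × 1
= 4.858 °C

4.858 °C


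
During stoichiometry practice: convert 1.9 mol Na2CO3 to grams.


M(Na2CO3) = 105.99 g/mol
mass = n × M = 1.9 × 105.99 = 201.38 g

201.38 g


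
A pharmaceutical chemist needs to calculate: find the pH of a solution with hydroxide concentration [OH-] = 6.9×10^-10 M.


pOH = -log10([OH-]) = -log10(6.9×10^-10)
= 10 - log10(6.9) = 9.16
pH = 14 - pOH = 14 - 9.16 = 4.84

4.84


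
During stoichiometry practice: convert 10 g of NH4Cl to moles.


M(NH4Cl) = 53.49 g/mol
n = mass/M = 10/53.49 = 0.187 mol

0.187 mol


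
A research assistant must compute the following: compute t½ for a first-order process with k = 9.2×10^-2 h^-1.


t½ = ln2/k = 0.693147/(9.2×10^-2 h^-1)
= 7.534 h

7.534 h


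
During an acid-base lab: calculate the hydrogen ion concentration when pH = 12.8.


[H+] = 10^(-pH) = 10^(-12.8)
= 1.58×10^-13 M

1.58×10^-13 M


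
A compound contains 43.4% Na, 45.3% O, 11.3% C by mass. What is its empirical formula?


Assume 100 g sample. Moles of each element:
  Na: 43.4/22.99 = 1.888 mol
  O: 45.3/16.0 = 2.831 mol
  C: 11.3/12.01 = 0.941 mol
Divide by smallest (0.941):
  Na: 1.888/0.941 = 2.01
  O: 2.831/0.941 = 3.01
  C: 0.941/0.941 = 1.0
Empirical formula: Na2CO3

Na2CO3


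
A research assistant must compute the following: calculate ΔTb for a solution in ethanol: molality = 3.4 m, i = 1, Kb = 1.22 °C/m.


ΔTb = Kb × m × i
= 1.22 × 3.4 × 1
= 4.148 °C

4.148 °C


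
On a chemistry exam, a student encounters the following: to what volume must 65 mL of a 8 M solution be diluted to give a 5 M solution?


C1V1 = C2V2
8 × 65 = 5 × V2
V2 = 520/5 = 104.0 mL

104.0 mL


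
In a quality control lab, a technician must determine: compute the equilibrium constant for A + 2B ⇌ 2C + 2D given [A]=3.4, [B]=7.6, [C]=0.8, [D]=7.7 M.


Kc = [C]^2[D]^2/([A][B]^2)
= (0.8^2 × 7.7^2)/(3.4^1 × 7.6^2)
= 37.9456/196.384
= 0.1932

0.1932


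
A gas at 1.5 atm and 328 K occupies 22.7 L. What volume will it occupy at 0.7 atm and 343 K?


P1V1/T1 = P2V2/T2
V2 = P1V1T2/(T1P2)
= 1.5×22.7×343/(328×0.7)
= 50.867 L

50.867 L


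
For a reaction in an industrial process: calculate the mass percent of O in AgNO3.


M(AgNO3) = 1×107.87 + 1×14.01 + 3×16.0 = 169.88 g/mol
Mass of O = 3 × 16.0 = 48.00 g/mol
% O = 48.00/169.88 × 100 = 28.26%

28.26%


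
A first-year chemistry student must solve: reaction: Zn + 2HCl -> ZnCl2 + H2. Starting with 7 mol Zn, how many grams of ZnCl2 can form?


Mole ratio ZnCl2:Zn = 1:1
n(ZnCl2) = 7 × 1/1 = 7.000 mol
mass = 7.000 × 136.28 = 953.96 g

953.96 g


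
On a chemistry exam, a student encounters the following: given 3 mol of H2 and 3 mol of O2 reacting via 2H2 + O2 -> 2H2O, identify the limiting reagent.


Mole ratio available / coefficient:
  H2: 3/2 = 1.500
  O2: 3/1 = 3.000
Smaller ratio is limiting.

H2


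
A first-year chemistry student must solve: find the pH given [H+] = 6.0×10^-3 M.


pH = -log10([H+]) = -log10(6.0×10^-3)
= 3 - log10(6.0)
= 3 - 0.78
= 2.22

2.22


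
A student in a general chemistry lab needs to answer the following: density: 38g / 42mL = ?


ρ = mass/volume
= 38/42
= 0.905 g/mL

0.905 g/mL


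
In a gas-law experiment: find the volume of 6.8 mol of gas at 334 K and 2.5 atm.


PV = nRT  (R = 0.08206 L·atm/(mol·K))
V = nRT/P = 6.8×0.08206×334/2.5
= 74.55 L

74.55 L


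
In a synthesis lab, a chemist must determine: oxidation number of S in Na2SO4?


2(+1) + x + 4(-2) = 0, so x = +6
Oxidation number: +6

+6


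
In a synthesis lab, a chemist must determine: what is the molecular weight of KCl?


M(KCl) = 1×39.1 + 1×35.45
= 39.1 + 35.45
= 74.55 g/mol

74.55 g/mol


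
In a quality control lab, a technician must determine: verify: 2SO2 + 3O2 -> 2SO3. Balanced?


Equation: 2SO2 + 3O2 -> 2SO3
Check atoms: O: 10≠6, S: 2=2
Not balanced

No, not balanced


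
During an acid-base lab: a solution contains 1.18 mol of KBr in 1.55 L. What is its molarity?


M = n/V = 1.18/1.55 = 0.761 mol/L

0.761 M


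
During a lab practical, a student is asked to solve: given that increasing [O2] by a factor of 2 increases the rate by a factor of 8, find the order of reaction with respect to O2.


rate ∝ [O2]^n
2^n = 8 → n = 3
Order in O2: 3

3


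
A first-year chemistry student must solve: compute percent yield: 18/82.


% yield = actual/theoretical × 100
= 18/82 × 100
= 21.95%

21.95%


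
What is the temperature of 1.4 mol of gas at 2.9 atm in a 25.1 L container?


PV = nRT  (R = 0.08206 L·atm/(mol·K))
T = PV/(nR) = 2.9×25.1/(1.4×0.08206)
= 72.79/0.114884
= 633.60 K

633.60 K


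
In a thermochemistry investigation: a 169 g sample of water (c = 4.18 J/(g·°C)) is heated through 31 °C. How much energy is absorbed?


q = mcΔT = 169 × 4.18 × 31
= 21899.02 J

21899.02 J


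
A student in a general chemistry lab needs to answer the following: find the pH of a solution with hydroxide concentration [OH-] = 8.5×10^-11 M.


pOH = -log10([OH-]) = -log10(8.5×10^-11)
= 11 - log10(8.5) = 10.07
pH = 14 - pOH = 14 - 10.07 = 3.93

3.93


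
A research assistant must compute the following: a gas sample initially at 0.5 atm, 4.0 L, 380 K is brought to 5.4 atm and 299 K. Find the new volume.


P1V1/T1 = P2V2/T2
V2 = P1V1T2/(T1P2)
= 0.5×4.0×299/(380×5.4)
= 0.291 L

0.291 L


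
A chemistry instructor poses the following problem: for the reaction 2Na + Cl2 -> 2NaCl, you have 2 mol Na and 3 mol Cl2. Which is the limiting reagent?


Mole ratio available / coefficient:
  Na: 2/2 = 1.000
  Cl2: 3/1 = 3.000
Smaller ratio is limiting.

Na


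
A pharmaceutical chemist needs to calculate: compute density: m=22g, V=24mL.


ρ = mass/volume
= 22/24
= 0.917 g/mL

0.917 g/mL


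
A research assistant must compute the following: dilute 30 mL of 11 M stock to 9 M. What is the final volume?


C1V1 = C2V2
11 × 30 = 9 × V2
V2 = 330/9 = 36.67 mL

36.67 mL


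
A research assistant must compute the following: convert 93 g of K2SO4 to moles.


M(K2SO4) = 174.27 g/mol
n = mass/M = 93/174.27 = 0.5337 mol

0.5337 mol


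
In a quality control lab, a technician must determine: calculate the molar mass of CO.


M(CO) = 1×12.01 + 1×16.0
= 12.01 + 16.0
= 28.01 g/mol

28.01 g/mol


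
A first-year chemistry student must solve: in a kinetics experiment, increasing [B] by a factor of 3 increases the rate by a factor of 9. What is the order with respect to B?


rate ∝ [B]^n
3^n = 9 → n = 2
Order in B: 2

2


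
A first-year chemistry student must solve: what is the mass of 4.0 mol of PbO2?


M(PbO2) = 239.2 g/mol
mass = n × M = 4.0 × 239.2 = 956.80 g

956.80 g


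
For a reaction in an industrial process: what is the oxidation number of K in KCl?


Group 1 metal: +1
Oxidation number: +1

+1


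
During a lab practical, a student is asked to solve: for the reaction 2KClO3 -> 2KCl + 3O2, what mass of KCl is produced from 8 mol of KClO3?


Mole ratio KCl:KClO3 = 2:2
n(KCl) = 8 × 2/2 = 8.000 mol
mass = 8.000 × 74.55 = 596.4 g

596.4 g


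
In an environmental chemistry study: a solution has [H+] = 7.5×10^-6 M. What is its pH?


pH = -log10([H+]) = -log10(7.5×10^-6)
= 6 - log10(7.5)
= 6 - 0.88
= 5.12

5.12


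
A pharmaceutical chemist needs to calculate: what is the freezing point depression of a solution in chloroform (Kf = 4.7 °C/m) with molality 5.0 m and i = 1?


ΔTf = Kf × m × i
= 4.7 × 5.0 × 1
= 23.5 °C

23.5 °C


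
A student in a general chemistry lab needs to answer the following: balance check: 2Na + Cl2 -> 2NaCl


Equation: 2Na + Cl2 -> 2NaCl
Check atoms: Cl: 2=2, Na: 2=2
Balanced

Yes, balanced


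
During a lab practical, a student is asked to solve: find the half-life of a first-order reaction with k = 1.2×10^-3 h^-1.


t½ = ln2/k = 0.693147/(1.2×10^-3 h^-1)
= 577.6 h

577.6 h


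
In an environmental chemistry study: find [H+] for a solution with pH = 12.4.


[H+] = 10^(-pH) = 10^(-12.4)
= 3.98×10^-13 M

3.98×10^-13 M


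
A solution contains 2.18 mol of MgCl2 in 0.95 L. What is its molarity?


M = n/V = 2.18/0.95 = 2.295 mol/L

2.295 M


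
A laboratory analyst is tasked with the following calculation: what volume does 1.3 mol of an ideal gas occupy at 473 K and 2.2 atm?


PV = nRT  (R = 0.08206 L·atm/(mol·K))
V = nRT/P = 1.3×0.08206×473/2.2
= 22.936 L

22.936 L


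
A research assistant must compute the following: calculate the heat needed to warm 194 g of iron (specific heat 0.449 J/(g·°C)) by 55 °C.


q = mcΔT = 194 × 0.449 × 55
= 4790.83 J

4790.83 J


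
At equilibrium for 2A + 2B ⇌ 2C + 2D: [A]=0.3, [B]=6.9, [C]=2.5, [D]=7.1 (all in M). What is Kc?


Kc = [C]^2[D]^2/([A]^2[B]^2)
= (2.5^2 × 7.1^2)/(0.3^2 × 6.9^2)
= 315.0625/4.2849
= 73.53

73.53


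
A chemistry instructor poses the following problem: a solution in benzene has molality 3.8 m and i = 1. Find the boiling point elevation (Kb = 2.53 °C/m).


ΔTb = Kb × m × i
= 2.53 × 3.8 × 1
= 9.614 °C

9.614 °C


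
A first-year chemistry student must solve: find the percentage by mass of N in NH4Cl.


M(NH4Cl) = 1×14.01 + 4×1.008 + 1×35.45 = 53.492 g/mol
Mass of N = 1 × 14.01 = 14.01 g/mol
% N = 14.01/53.492 × 100 = 26.19%

26.19%


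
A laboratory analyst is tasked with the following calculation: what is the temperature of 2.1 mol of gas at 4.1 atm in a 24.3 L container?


PV = nRT  (R = 0.08206 L·atm/(mol·K))
T = PV/(nR) = 4.1×24.3/(2.1×0.08206)
= 99.63/0.172326
= 578.15 K

578.15 K


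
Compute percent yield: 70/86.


% yield = actual/theoretical × 100
= 70/86 × 100
= 81.4%

81.4%


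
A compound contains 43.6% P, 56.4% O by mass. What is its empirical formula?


Assume 100 g sample. Moles of each element:
  P: 43.6/30.97 = 1.408 mol
  O: 56.4/16.0 = 3.525 mol
Divide by smallest (1.408):
  P: 1.408/1.408 = 1.0
  O: 3.525/1.408 = 2.5
Multiply all ratios by 2 to obtain whole numbers.
Empirical formula: P2O5

P2O5


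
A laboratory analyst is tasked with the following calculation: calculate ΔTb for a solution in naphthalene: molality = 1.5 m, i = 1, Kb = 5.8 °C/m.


ΔTb = Kb × m × i
= 5.8 × 1.5 × 1
= 8.7 °C

8.7 °C


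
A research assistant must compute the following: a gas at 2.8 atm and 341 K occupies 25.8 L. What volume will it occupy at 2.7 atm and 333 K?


P1V1/T1 = P2V2/T2
V2 = P1V1T2/(T1P2)
= 2.8×25.8×333/(341×2.7)
= 26.128 L

26.128 L


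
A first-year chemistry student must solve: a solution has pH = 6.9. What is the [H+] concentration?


[H+] = 10^(-pH) = 10^(-6.9)
= 1.26×10^-7 M

1.26×10^-7 M


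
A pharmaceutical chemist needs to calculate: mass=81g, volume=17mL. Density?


ρ = mass/volume
= 81/17
= 4.765 g/mL

4.765 g/mL


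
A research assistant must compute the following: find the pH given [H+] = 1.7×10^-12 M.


pH = -log10([H+]) = -log10(1.7×10^-12)
= 12 - log10(1.7)
= 12 - 0.23
= 11.77

11.77


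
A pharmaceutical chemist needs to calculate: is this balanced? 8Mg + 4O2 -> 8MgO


Equation: 8Mg + 4O2 -> 8MgO
Check atoms: Mg: 8=8, O: 8=8
Balanced

Yes, balanced


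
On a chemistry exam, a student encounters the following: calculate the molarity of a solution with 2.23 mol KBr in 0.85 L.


M = n/V = 2.23/0.85 = 2.624 mol/L

2.624 M


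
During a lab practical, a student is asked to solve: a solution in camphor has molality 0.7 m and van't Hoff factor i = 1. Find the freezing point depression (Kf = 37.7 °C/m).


ΔTf = Kf × m × i
= 37.7 × 0.7 × 1
= 26.39 °C

26.39 °C


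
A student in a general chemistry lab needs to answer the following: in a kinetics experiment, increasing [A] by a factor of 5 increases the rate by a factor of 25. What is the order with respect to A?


rate ∝ [A]^n
5^n = 25 → n = 2
Order in A: 2

2


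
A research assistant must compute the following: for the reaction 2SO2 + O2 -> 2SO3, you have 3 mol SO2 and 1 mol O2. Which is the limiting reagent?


Mole ratio available / coefficient:
  SO2: 3/2 = 1.500
  O2: 1/1 = 1.000
Smaller ratio is limiting.

O2


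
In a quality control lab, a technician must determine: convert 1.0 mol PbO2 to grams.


M(PbO2) = 239.2 g/mol
mass = n × M = 1.0 × 239.2 = 239.20 g

239.20 g


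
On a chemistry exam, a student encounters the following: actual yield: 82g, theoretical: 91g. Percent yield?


% yield = actual/theoretical × 100
= 82/91 × 100
= 90.11%

90.11%


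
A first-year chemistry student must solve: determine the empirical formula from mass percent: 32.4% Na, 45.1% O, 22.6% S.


Assume 100 g sample. Moles of each element:
  Na: 32.4/22.99 = 1.409 mol
  O: 45.1/16.0 = 2.819 mol
  S: 22.6/32.07 = 0.705 mol
Divide by smallest (0.705):
  Na: 1.409/0.705 = 2.0
  O: 2.819/0.705 = 4.0
  S: 0.705/0.705 = 1.0
Empirical formula: Na2SO4

Na2SO4


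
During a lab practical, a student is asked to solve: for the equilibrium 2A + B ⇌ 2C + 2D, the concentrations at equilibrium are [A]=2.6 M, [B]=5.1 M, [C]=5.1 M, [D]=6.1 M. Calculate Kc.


Kc = [C]^2[D]^2/([A]^2[B])
= (5.1^2 × 6.1^2)/(2.6^2 × 5.1^1)
= 967.8321/34.476
= 28.07

28.07


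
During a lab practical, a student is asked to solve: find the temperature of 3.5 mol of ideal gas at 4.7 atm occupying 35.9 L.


PV = nRT  (R = 0.08206 L·atm/(mol·K))
T = PV/(nR) = 4.7×35.9/(3.5×0.08206)
= 168.73/0.287210
= 587.48 K

587.48 K


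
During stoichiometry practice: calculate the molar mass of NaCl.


M(NaCl) = 1×22.99 + 1×35.45
= 22.99 + 35.45
= 58.44 g/mol

58.44 g/mol


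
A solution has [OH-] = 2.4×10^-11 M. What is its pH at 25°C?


pOH = -log10([OH-]) = -log10(2.4×10^-11)
= 11 - log10(2.4) = 10.62
pH = 14 - pOH = 14 - 10.62 = 3.38

3.38


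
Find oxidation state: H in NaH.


H with a metal (hydride): -1
Oxidation number: -1

-1


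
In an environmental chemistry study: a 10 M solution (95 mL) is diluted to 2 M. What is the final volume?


C1V1 = C2V2
10 × 95 = 2 × V2
V2 = 950/2 = 475.0 mL

475.0 mL


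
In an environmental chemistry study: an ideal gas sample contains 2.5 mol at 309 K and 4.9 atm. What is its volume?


PV = nRT  (R = 0.08206 L·atm/(mol·K))
V = nRT/P = 2.5×0.08206×309/4.9
= 12.937 L

12.937 L
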